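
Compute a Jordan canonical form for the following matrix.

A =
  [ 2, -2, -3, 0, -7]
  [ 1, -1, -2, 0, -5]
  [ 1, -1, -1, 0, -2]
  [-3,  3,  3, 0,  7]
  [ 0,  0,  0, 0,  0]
J_3(0) ⊕ J_2(0)

The characteristic polynomial is
  det(x·I − A) = x^5

Eigenvalues and multiplicities (the geometric multiplicity of λ is n − rank(A − λI), which equals the number of Jordan blocks for λ):
  λ = 0: algebraic multiplicity = 5, geometric multiplicity = 2

Determining the block sizes for each eigenvalue:
  λ = 0: with am = 5 and gm = 2, the partition is not yet determined (e.g. several partitions of 5 into 2 parts exist). Let N = A − (0)·I. Computing rank(N^1) = 3, rank(N^2) = 1, rank(N^3) = 0; the number of blocks of size ≥ j is rank(N^{j−1}) − rank(N^j), giving [2, 2, 1]. So we have 1 block(s) of size 3, 1 block(s) of size 2 → block sizes [3, 2]

Assembling the blocks gives a Jordan form
J =
  [0, 1, 0, 0, 0]
  [0, 0, 1, 0, 0]
  [0, 0, 0, 0, 0]
  [0, 0, 0, 0, 1]
  [0, 0, 0, 0, 0]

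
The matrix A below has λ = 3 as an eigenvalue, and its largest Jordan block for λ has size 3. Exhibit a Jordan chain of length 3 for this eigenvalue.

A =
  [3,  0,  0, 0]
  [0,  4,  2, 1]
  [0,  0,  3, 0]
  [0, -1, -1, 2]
A Jordan chain for λ = 3 of length 3:
v_1 = (0, 1, 0, -1)ᵀ
v_2 = (0, 2, 0, -1)ᵀ
v_3 = (0, 0, 1, 0)ᵀ

Let N = A − (3)·I. We want v_3 with N^3 v_3 = 0 but N^2 v_3 ≠ 0; then v_{j-1} := N · v_j for j = 3, …, 2.

Pick v_3 = (0, 0, 1, 0)ᵀ.
Then v_2 = N · v_3 = (0, 2, 0, -1)ᵀ.
Then v_1 = N · v_2 = (0, 1, 0, -1)ᵀ.

Sanity check: (A − (3)·I) v_1 = (0, 0, 0, 0)ᵀ = 0. ✓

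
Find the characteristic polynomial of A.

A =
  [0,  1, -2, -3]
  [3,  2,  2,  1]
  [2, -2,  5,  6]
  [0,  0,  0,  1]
x^4 - 8*x^3 + 22*x^2 - 24*x + 9

Expanding det(x·I − A) (e.g. by cofactor expansion or by noting that A is similar to its Jordan form J, which has the same characteristic polynomial as A) gives
  χ_A(x) = x^4 - 8*x^3 + 22*x^2 - 24*x + 9
which factors as (x - 3)^2*(x - 1)^2. The eigenvalues (with algebraic multiplicities) are λ = 1 with multiplicity 2, λ = 3 with multiplicity 2.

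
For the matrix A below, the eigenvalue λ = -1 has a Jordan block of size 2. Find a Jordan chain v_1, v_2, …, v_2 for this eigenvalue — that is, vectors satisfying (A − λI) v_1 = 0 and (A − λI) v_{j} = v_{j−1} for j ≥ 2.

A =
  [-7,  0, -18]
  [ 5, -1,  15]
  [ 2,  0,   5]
A Jordan chain for λ = -1 of length 2:
v_1 = (-6, 5, 2)ᵀ
v_2 = (1, 0, 0)ᵀ

Let N = A − (-1)·I. We want v_2 with N^2 v_2 = 0 but N^1 v_2 ≠ 0; then v_{j-1} := N · v_j for j = 2, …, 2.

Pick v_2 = (1, 0, 0)ᵀ.
Then v_1 = N · v_2 = (-6, 5, 2)ᵀ.

Sanity check: (A − (-1)·I) v_1 = (0, 0, 0)ᵀ = 0. ✓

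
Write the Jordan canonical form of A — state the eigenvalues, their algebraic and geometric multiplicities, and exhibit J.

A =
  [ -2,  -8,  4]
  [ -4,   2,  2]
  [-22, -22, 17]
J_1(5) ⊕ J_1(6) ⊕ J_1(6)

The characteristic polynomial is
  det(x·I − A) = x^3 - 17*x^2 + 96*x - 180 = (x - 6)^2*(x - 5)

Eigenvalues and multiplicities (the geometric multiplicity of λ is n − rank(A − λI), which equals the number of Jordan blocks for λ):
  λ = 5: algebraic multiplicity = 1, geometric multiplicity = 1
  λ = 6: algebraic multiplicity = 2, geometric multiplicity = 2

Determining the block sizes for each eigenvalue:
  λ = 5: one block (gm = 1), so the single block has size am = 1 → block sizes [1]
  λ = 6: gm = am = 2, so every block has size 1 → block sizes [1, 1]

Assembling the blocks gives a Jordan form
J =
  [5, 0, 0]
  [0, 6, 0]
  [0, 0, 6]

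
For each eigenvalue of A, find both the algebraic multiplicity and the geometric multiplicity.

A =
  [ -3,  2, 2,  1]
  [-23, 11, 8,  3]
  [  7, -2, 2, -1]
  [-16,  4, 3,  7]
λ = 4: alg = 3, geom = 1; λ = 5: alg = 1, geom = 1

Step 1 — factor the characteristic polynomial to read off the algebraic multiplicities:
  χ_A(x) = (x - 5)*(x - 4)^3

Step 2 — compute geometric multiplicities via the rank-nullity identity g(λ) = n − rank(A − λI):
  rank(A − (4)·I) = 3, so dim ker(A − (4)·I) = n − 3 = 1
  rank(A − (5)·I) = 3, so dim ker(A − (5)·I) = n − 3 = 1

Summary:
  λ = 4: algebraic multiplicity = 3, geometric multiplicity = 1
  λ = 5: algebraic multiplicity = 1, geometric multiplicity = 1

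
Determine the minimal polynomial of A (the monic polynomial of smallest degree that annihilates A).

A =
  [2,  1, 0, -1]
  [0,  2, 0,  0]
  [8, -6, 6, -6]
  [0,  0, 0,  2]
x^3 - 10*x^2 + 28*x - 24

The characteristic polynomial is χ_A(x) = (x - 6)*(x - 2)^3, so the eigenvalues are known. The minimal polynomial is
  m_A(x) = Π_λ (x − λ)^{k_λ}
where k_λ is the size of the *largest* Jordan block for λ (equivalently, the smallest k with (A − λI)^k v = 0 for every generalised eigenvector v of λ).

  λ = 2: largest Jordan block has size 2, contributing (x − 2)^2
  λ = 6: largest Jordan block has size 1, contributing (x − 6)

So m_A(x) = (x - 6)*(x - 2)^2 = x^3 - 10*x^2 + 28*x - 24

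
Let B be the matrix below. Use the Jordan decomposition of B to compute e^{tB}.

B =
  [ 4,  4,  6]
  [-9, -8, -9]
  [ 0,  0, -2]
e^{tB} =
  [6*t*exp(-2*t) + exp(-2*t), 4*t*exp(-2*t), 6*t*exp(-2*t)]
  [-9*t*exp(-2*t), -6*t*exp(-2*t) + exp(-2*t), -9*t*exp(-2*t)]
  [0, 0, exp(-2*t)]

Strategy: write B = P · J · P⁻¹ where J is a Jordan canonical form, so e^{tB} = P · e^{tJ} · P⁻¹, and e^{tJ} can be computed block-by-block.

B has Jordan form
J =
  [-2,  1,  0]
  [ 0, -2,  0]
  [ 0,  0, -2]
(up to reordering of blocks).

Per-block formulas:
  For a 2×2 Jordan block J_2(-2): exp(t · J_2(-2)) = e^(-2t)·(I + t·N), where N is the 2×2 nilpotent shift.
  For a 1×1 block at λ = -2: exp(t · [-2]) = [e^(-2t)].

After assembling e^{tJ} and conjugating by P, we get:

e^{tB} =
  [6*t*exp(-2*t) + exp(-2*t), 4*t*exp(-2*t), 6*t*exp(-2*t)]
  [-9*t*exp(-2*t), -6*t*exp(-2*t) + exp(-2*t), -9*t*exp(-2*t)]
  [0, 0, exp(-2*t)]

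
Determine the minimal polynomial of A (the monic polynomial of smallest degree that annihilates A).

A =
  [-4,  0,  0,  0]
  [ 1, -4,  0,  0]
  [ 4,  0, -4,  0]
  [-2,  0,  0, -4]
x^2 + 8*x + 16

The characteristic polynomial is χ_A(x) = (x + 4)^4, so the eigenvalues are known. The minimal polynomial is
  m_A(x) = Π_λ (x − λ)^{k_λ}
where k_λ is the size of the *largest* Jordan block for λ (equivalently, the smallest k with (A − λI)^k v = 0 for every generalised eigenvector v of λ).

  λ = -4: largest Jordan block has size 2, contributing (x + 4)^2

So m_A(x) = (x + 4)^2 = x^2 + 8*x + 16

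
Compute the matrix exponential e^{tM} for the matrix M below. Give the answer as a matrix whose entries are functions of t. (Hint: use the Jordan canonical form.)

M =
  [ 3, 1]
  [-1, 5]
e^{tM} =
  [-t*exp(4*t) + exp(4*t), t*exp(4*t)]
  [-t*exp(4*t), t*exp(4*t) + exp(4*t)]

Strategy: write M = P · J · P⁻¹ where J is a Jordan canonical form, so e^{tM} = P · e^{tJ} · P⁻¹, and e^{tJ} can be computed block-by-block.

M has Jordan form
J =
  [4, 1]
  [0, 4]
(up to reordering of blocks).

Per-block formulas:
  For a 2×2 Jordan block J_2(4): exp(t · J_2(4)) = e^(4t)·(I + t·N), where N is the 2×2 nilpotent shift.

After assembling e^{tJ} and conjugating by P, we get:

e^{tM} =
  [-t*exp(4*t) + exp(4*t), t*exp(4*t)]
  [-t*exp(4*t), t*exp(4*t) + exp(4*t)]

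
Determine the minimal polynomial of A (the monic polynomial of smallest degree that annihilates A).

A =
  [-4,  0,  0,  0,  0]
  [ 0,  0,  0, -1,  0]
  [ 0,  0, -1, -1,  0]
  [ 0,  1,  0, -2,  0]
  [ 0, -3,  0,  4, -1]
x^4 + 7*x^3 + 15*x^2 + 13*x + 4

The characteristic polynomial is χ_A(x) = (x + 1)^4*(x + 4), so the eigenvalues are known. The minimal polynomial is
  m_A(x) = Π_λ (x − λ)^{k_λ}
where k_λ is the size of the *largest* Jordan block for λ (equivalently, the smallest k with (A − λI)^k v = 0 for every generalised eigenvector v of λ).

  λ = -4: largest Jordan block has size 1, contributing (x + 4)
  λ = -1: largest Jordan block has size 3, contributing (x + 1)^3

So m_A(x) = (x + 1)^3*(x + 4) = x^4 + 7*x^3 + 15*x^2 + 13*x + 4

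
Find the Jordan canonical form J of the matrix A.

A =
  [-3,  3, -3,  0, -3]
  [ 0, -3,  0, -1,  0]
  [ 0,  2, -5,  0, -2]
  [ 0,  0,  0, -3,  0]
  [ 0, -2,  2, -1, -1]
J_2(-3) ⊕ J_2(-3) ⊕ J_1(-3)

The characteristic polynomial is
  det(x·I − A) = x^5 + 15*x^4 + 90*x^3 + 270*x^2 + 405*x + 243 = (x + 3)^5

Eigenvalues and multiplicities (the geometric multiplicity of λ is n − rank(A − λI), which equals the number of Jordan blocks for λ):
  λ = -3: algebraic multiplicity = 5, geometric multiplicity = 3

Determining the block sizes for each eigenvalue:
  λ = -3: with am = 5 and gm = 3, the partition is not yet determined (e.g. several partitions of 5 into 3 parts exist). Let N = A − (-3)·I. Computing rank(N^1) = 2, rank(N^2) = 0; the number of blocks of size ≥ j is rank(N^{j−1}) − rank(N^j), giving [3, 2]. So we have 2 block(s) of size 2, 1 block(s) of size 1 → block sizes [2, 2, 1]

Assembling the blocks gives a Jordan form
J =
  [-3,  1,  0,  0,  0]
  [ 0, -3,  0,  0,  0]
  [ 0,  0, -3,  1,  0]
  [ 0,  0,  0, -3,  0]
  [ 0,  0,  0,  0, -3]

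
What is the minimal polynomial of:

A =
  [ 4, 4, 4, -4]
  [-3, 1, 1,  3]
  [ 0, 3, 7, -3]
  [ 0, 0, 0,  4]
x^3 - 12*x^2 + 48*x - 64

The characteristic polynomial is χ_A(x) = (x - 4)^4, so the eigenvalues are known. The minimal polynomial is
  m_A(x) = Π_λ (x − λ)^{k_λ}
where k_λ is the size of the *largest* Jordan block for λ (equivalently, the smallest k with (A − λI)^k v = 0 for every generalised eigenvector v of λ).

  λ = 4: largest Jordan block has size 3, contributing (x − 4)^3

So m_A(x) = (x - 4)^3 = x^3 - 12*x^2 + 48*x - 64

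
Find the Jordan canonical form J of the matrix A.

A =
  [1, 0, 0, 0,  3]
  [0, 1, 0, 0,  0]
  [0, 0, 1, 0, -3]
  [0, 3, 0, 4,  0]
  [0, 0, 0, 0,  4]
J_1(1) ⊕ J_1(1) ⊕ J_1(1) ⊕ J_1(4) ⊕ J_1(4)

The characteristic polynomial is
  det(x·I − A) = x^5 - 11*x^4 + 43*x^3 - 73*x^2 + 56*x - 16 = (x - 4)^2*(x - 1)^3

Eigenvalues and multiplicities (the geometric multiplicity of λ is n − rank(A − λI), which equals the number of Jordan blocks for λ):
  λ = 1: algebraic multiplicity = 3, geometric multiplicity = 3
  λ = 4: algebraic multiplicity = 2, geometric multiplicity = 2

Determining the block sizes for each eigenvalue:
  λ = 1: gm = am = 3, so every block has size 1 → block sizes [1, 1, 1]
  λ = 4: gm = am = 2, so every block has size 1 → block sizes [1, 1]

Assembling the blocks gives a Jordan form
J =
  [1, 0, 0, 0, 0]
  [0, 1, 0, 0, 0]
  [0, 0, 1, 0, 0]
  [0, 0, 0, 4, 0]
  [0, 0, 0, 0, 4]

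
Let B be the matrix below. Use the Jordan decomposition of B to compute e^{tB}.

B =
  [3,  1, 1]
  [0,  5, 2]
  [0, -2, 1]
e^{tB} =
  [exp(3*t), t*exp(3*t), t*exp(3*t)]
  [0, 2*t*exp(3*t) + exp(3*t), 2*t*exp(3*t)]
  [0, -2*t*exp(3*t), -2*t*exp(3*t) + exp(3*t)]

Strategy: write B = P · J · P⁻¹ where J is a Jordan canonical form, so e^{tB} = P · e^{tJ} · P⁻¹, and e^{tJ} can be computed block-by-block.

B has Jordan form
J =
  [3, 1, 0]
  [0, 3, 0]
  [0, 0, 3]
(up to reordering of blocks).

Per-block formulas:
  For a 2×2 Jordan block J_2(3): exp(t · J_2(3)) = e^(3t)·(I + t·N), where N is the 2×2 nilpotent shift.
  For a 1×1 block at λ = 3: exp(t · [3]) = [e^(3t)].

After assembling e^{tJ} and conjugating by P, we get:

e^{tB} =
  [exp(3*t), t*exp(3*t), t*exp(3*t)]
  [0, 2*t*exp(3*t) + exp(3*t), 2*t*exp(3*t)]
  [0, -2*t*exp(3*t), -2*t*exp(3*t) + exp(3*t)]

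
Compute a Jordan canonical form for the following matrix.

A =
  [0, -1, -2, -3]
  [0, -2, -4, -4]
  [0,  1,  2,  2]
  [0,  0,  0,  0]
J_2(0) ⊕ J_2(0)

The characteristic polynomial is
  det(x·I − A) = x^4

Eigenvalues and multiplicities (the geometric multiplicity of λ is n − rank(A − λI), which equals the number of Jordan blocks for λ):
  λ = 0: algebraic multiplicity = 4, geometric multiplicity = 2

Determining the block sizes for each eigenvalue:
  λ = 0: with am = 4 and gm = 2, the partition is not yet determined (e.g. several partitions of 4 into 2 parts exist). Let N = A − (0)·I. Computing rank(N^1) = 2, rank(N^2) = 0; the number of blocks of size ≥ j is rank(N^{j−1}) − rank(N^j), giving [2, 2]. So we have 2 block(s) of size 2 → block sizes [2, 2]

Assembling the blocks gives a Jordan form
J =
  [0, 1, 0, 0]
  [0, 0, 0, 0]
  [0, 0, 0, 1]
  [0, 0, 0, 0]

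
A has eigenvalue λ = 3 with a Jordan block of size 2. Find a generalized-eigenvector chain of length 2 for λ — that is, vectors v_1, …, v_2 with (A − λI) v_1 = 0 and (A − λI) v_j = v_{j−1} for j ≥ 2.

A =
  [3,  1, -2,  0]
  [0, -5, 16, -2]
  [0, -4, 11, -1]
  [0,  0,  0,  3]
A Jordan chain for λ = 3 of length 2:
v_1 = (1, -8, -4, 0)ᵀ
v_2 = (0, 1, 0, 0)ᵀ

Let N = A − (3)·I. We want v_2 with N^2 v_2 = 0 but N^1 v_2 ≠ 0; then v_{j-1} := N · v_j for j = 2, …, 2.

Pick v_2 = (0, 1, 0, 0)ᵀ.
Then v_1 = N · v_2 = (1, -8, -4, 0)ᵀ.

Sanity check: (A − (3)·I) v_1 = (0, 0, 0, 0)ᵀ = 0. ✓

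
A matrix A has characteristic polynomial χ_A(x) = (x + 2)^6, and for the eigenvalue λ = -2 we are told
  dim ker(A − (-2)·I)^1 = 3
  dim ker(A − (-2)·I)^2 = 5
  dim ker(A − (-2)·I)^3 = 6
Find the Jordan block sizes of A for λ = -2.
Block sizes for λ = -2: [3, 2, 1]

From the dimensions of kernels of powers, the number of Jordan blocks of size at least j is d_j − d_{j−1} where d_j = dim ker(N^j) (with d_0 = 0). Computing the differences gives [3, 2, 1].
The number of blocks of size exactly k is (#blocks of size ≥ k) − (#blocks of size ≥ k + 1), so the partition is: 1 block(s) of size 1, 1 block(s) of size 2, 1 block(s) of size 3.
In nonincreasing order the block sizes are [3, 2, 1].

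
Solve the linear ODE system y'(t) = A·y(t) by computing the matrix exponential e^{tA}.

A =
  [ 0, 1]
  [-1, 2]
e^{tA} =
  [-t*exp(t) + exp(t), t*exp(t)]
  [-t*exp(t), t*exp(t) + exp(t)]

Strategy: write A = P · J · P⁻¹ where J is a Jordan canonical form, so e^{tA} = P · e^{tJ} · P⁻¹, and e^{tJ} can be computed block-by-block.

A has Jordan form
J =
  [1, 1]
  [0, 1]
(up to reordering of blocks).

Per-block formulas:
  For a 2×2 Jordan block J_2(1): exp(t · J_2(1)) = e^(1t)·(I + t·N), where N is the 2×2 nilpotent shift.

After assembling e^{tJ} and conjugating by P, we get:

e^{tA} =
  [-t*exp(t) + exp(t), t*exp(t)]
  [-t*exp(t), t*exp(t) + exp(t)]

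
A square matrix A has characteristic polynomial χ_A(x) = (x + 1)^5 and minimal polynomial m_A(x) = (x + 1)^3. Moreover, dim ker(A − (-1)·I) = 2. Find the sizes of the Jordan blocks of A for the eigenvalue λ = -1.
Block sizes for λ = -1: [3, 2]

Step 1 — from the characteristic polynomial, algebraic multiplicity of λ = -1 is 5. From dim ker(A − (-1)·I) = 2, there are exactly 2 Jordan blocks for λ = -1.
Step 2 — from the minimal polynomial, the factor (x + 1)^3 tells us the largest block for λ = -1 has size 3.
Step 3 — with total size 5, 2 blocks, and largest block 3, the block sizes (in nonincreasing order) are [3, 2].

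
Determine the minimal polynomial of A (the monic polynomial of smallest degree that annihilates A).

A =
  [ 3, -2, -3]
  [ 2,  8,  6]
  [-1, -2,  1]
x^2 - 8*x + 16

The characteristic polynomial is χ_A(x) = (x - 4)^3, so the eigenvalues are known. The minimal polynomial is
  m_A(x) = Π_λ (x − λ)^{k_λ}
where k_λ is the size of the *largest* Jordan block for λ (equivalently, the smallest k with (A − λI)^k v = 0 for every generalised eigenvector v of λ).

  λ = 4: largest Jordan block has size 2, contributing (x − 4)^2

So m_A(x) = (x - 4)^2 = x^2 - 8*x + 16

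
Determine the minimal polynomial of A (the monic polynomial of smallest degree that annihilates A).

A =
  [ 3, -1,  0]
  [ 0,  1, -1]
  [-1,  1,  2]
x^3 - 6*x^2 + 12*x - 8

The characteristic polynomial is χ_A(x) = (x - 2)^3, so the eigenvalues are known. The minimal polynomial is
  m_A(x) = Π_λ (x − λ)^{k_λ}
where k_λ is the size of the *largest* Jordan block for λ (equivalently, the smallest k with (A − λI)^k v = 0 for every generalised eigenvector v of λ).

  λ = 2: largest Jordan block has size 3, contributing (x − 2)^3

So m_A(x) = (x - 2)^3 = x^3 - 6*x^2 + 12*x - 8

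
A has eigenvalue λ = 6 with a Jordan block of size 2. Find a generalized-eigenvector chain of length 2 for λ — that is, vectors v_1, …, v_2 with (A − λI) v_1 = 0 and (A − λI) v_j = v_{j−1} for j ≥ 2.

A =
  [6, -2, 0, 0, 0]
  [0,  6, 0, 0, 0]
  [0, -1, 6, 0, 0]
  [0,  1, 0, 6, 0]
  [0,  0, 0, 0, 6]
A Jordan chain for λ = 6 of length 2:
v_1 = (-2, 0, -1, 1, 0)ᵀ
v_2 = (0, 1, 0, 0, 0)ᵀ

Let N = A − (6)·I. We want v_2 with N^2 v_2 = 0 but N^1 v_2 ≠ 0; then v_{j-1} := N · v_j for j = 2, …, 2.

Pick v_2 = (0, 1, 0, 0, 0)ᵀ.
Then v_1 = N · v_2 = (-2, 0, -1, 1, 0)ᵀ.

Sanity check: (A − (6)·I) v_1 = (0, 0, 0, 0, 0)ᵀ = 0. ✓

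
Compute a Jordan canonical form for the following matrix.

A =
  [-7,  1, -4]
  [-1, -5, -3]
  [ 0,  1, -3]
J_3(-5)

The characteristic polynomial is
  det(x·I − A) = x^3 + 15*x^2 + 75*x + 125 = (x + 5)^3

Eigenvalues and multiplicities (the geometric multiplicity of λ is n − rank(A − λI), which equals the number of Jordan blocks for λ):
  λ = -5: algebraic multiplicity = 3, geometric multiplicity = 1

Determining the block sizes for each eigenvalue:
  λ = -5: one block (gm = 1), so the single block has size am = 3 → block sizes [3]

Assembling the blocks gives a Jordan form
J =
  [-5,  1,  0]
  [ 0, -5,  1]
  [ 0,  0, -5]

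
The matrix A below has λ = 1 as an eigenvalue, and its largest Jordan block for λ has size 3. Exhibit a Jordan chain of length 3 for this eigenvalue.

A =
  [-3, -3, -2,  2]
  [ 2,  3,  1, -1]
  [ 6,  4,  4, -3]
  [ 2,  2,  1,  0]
A Jordan chain for λ = 1 of length 3:
v_1 = (2, 0, -4, 0)ᵀ
v_2 = (-4, 2, 6, 2)ᵀ
v_3 = (1, 0, 0, 0)ᵀ

Let N = A − (1)·I. We want v_3 with N^3 v_3 = 0 but N^2 v_3 ≠ 0; then v_{j-1} := N · v_j for j = 3, …, 2.

Pick v_3 = (1, 0, 0, 0)ᵀ.
Then v_2 = N · v_3 = (-4, 2, 6, 2)ᵀ.
Then v_1 = N · v_2 = (2, 0, -4, 0)ᵀ.

Sanity check: (A − (1)·I) v_1 = (0, 0, 0, 0)ᵀ = 0. ✓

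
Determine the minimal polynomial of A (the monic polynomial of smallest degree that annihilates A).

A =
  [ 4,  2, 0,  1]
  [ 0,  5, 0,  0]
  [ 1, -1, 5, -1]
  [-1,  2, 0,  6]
x^2 - 10*x + 25

The characteristic polynomial is χ_A(x) = (x - 5)^4, so the eigenvalues are known. The minimal polynomial is
  m_A(x) = Π_λ (x − λ)^{k_λ}
where k_λ is the size of the *largest* Jordan block for λ (equivalently, the smallest k with (A − λI)^k v = 0 for every generalised eigenvector v of λ).

  λ = 5: largest Jordan block has size 2, contributing (x − 5)^2

So m_A(x) = (x - 5)^2 = x^2 - 10*x + 25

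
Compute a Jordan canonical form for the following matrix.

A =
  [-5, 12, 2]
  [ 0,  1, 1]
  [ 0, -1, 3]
J_1(-5) ⊕ J_2(2)

The characteristic polynomial is
  det(x·I − A) = x^3 + x^2 - 16*x + 20 = (x - 2)^2*(x + 5)

Eigenvalues and multiplicities (the geometric multiplicity of λ is n − rank(A − λI), which equals the number of Jordan blocks for λ):
  λ = -5: algebraic multiplicity = 1, geometric multiplicity = 1
  λ = 2: algebraic multiplicity = 2, geometric multiplicity = 1

Determining the block sizes for each eigenvalue:
  λ = -5: one block (gm = 1), so the single block has size am = 1 → block sizes [1]
  λ = 2: one block (gm = 1), so the single block has size am = 2 → block sizes [2]

Assembling the blocks gives a Jordan form
J =
  [-5, 0, 0]
  [ 0, 2, 1]
  [ 0, 0, 2]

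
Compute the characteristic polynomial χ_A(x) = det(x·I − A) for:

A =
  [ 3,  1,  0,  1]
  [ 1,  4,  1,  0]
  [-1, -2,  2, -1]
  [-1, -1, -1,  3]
x^4 - 12*x^3 + 54*x^2 - 108*x + 81

Expanding det(x·I − A) (e.g. by cofactor expansion or by noting that A is similar to its Jordan form J, which has the same characteristic polynomial as A) gives
  χ_A(x) = x^4 - 12*x^3 + 54*x^2 - 108*x + 81
which factors as (x - 3)^4. The eigenvalues (with algebraic multiplicities) are λ = 3 with multiplicity 4.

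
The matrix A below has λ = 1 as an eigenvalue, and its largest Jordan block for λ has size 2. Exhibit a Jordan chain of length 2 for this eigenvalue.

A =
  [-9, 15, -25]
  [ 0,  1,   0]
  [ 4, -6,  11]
A Jordan chain for λ = 1 of length 2:
v_1 = (-10, 0, 4)ᵀ
v_2 = (1, 0, 0)ᵀ

Let N = A − (1)·I. We want v_2 with N^2 v_2 = 0 but N^1 v_2 ≠ 0; then v_{j-1} := N · v_j for j = 2, …, 2.

Pick v_2 = (1, 0, 0)ᵀ.
Then v_1 = N · v_2 = (-10, 0, 4)ᵀ.

Sanity check: (A − (1)·I) v_1 = (0, 0, 0)ᵀ = 0. ✓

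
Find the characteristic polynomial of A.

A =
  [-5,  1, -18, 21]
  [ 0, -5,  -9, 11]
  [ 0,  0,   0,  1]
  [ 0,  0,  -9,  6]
x^4 + 4*x^3 - 26*x^2 - 60*x + 225

Expanding det(x·I − A) (e.g. by cofactor expansion or by noting that A is similar to its Jordan form J, which has the same characteristic polynomial as A) gives
  χ_A(x) = x^4 + 4*x^3 - 26*x^2 - 60*x + 225
which factors as (x - 3)^2*(x + 5)^2. The eigenvalues (with algebraic multiplicities) are λ = -5 with multiplicity 2, λ = 3 with multiplicity 2.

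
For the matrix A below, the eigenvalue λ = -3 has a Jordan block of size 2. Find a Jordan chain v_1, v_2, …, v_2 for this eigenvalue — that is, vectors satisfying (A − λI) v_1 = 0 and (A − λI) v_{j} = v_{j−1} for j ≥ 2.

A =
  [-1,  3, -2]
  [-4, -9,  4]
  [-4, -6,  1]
A Jordan chain for λ = -3 of length 2:
v_1 = (2, -4, -4)ᵀ
v_2 = (1, 0, 0)ᵀ

Let N = A − (-3)·I. We want v_2 with N^2 v_2 = 0 but N^1 v_2 ≠ 0; then v_{j-1} := N · v_j for j = 2, …, 2.

Pick v_2 = (1, 0, 0)ᵀ.
Then v_1 = N · v_2 = (2, -4, -4)ᵀ.

Sanity check: (A − (-3)·I) v_1 = (0, 0, 0)ᵀ = 0. ✓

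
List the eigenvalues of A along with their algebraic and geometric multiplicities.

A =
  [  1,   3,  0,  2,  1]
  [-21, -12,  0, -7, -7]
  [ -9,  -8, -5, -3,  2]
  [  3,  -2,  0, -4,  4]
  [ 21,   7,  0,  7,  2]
λ = -5: alg = 4, geom = 3; λ = 2: alg = 1, geom = 1

Step 1 — factor the characteristic polynomial to read off the algebraic multiplicities:
  χ_A(x) = (x - 2)*(x + 5)^4

Step 2 — compute geometric multiplicities via the rank-nullity identity g(λ) = n − rank(A − λI):
  rank(A − (-5)·I) = 2, so dim ker(A − (-5)·I) = n − 2 = 3
  rank(A − (2)·I) = 4, so dim ker(A − (2)·I) = n − 4 = 1

Summary:
  λ = -5: algebraic multiplicity = 4, geometric multiplicity = 3
  λ = 2: algebraic multiplicity = 1, geometric multiplicity = 1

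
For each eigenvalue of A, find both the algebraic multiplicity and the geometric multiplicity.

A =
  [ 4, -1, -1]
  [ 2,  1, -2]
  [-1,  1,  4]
λ = 3: alg = 3, geom = 2

Step 1 — factor the characteristic polynomial to read off the algebraic multiplicities:
  χ_A(x) = (x - 3)^3

Step 2 — compute geometric multiplicities via the rank-nullity identity g(λ) = n − rank(A − λI):
  rank(A − (3)·I) = 1, so dim ker(A − (3)·I) = n − 1 = 2

Summary:
  λ = 3: algebraic multiplicity = 3, geometric multiplicity = 2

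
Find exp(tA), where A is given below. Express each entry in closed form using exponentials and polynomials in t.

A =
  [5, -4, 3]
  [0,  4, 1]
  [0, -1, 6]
e^{tA} =
  [exp(5*t), t^2*exp(5*t)/2 - 4*t*exp(5*t), -t^2*exp(5*t)/2 + 3*t*exp(5*t)]
  [0, -t*exp(5*t) + exp(5*t), t*exp(5*t)]
  [0, -t*exp(5*t), t*exp(5*t) + exp(5*t)]

Strategy: write A = P · J · P⁻¹ where J is a Jordan canonical form, so e^{tA} = P · e^{tJ} · P⁻¹, and e^{tJ} can be computed block-by-block.

A has Jordan form
J =
  [5, 1, 0]
  [0, 5, 1]
  [0, 0, 5]
(up to reordering of blocks).

Per-block formulas:
  For a 3×3 Jordan block J_3(5): exp(t · J_3(5)) = e^(5t)·(I + t·N + (t^2/2)·N^2), where N is the 3×3 nilpotent shift.

After assembling e^{tJ} and conjugating by P, we get:

e^{tA} =
  [exp(5*t), t^2*exp(5*t)/2 - 4*t*exp(5*t), -t^2*exp(5*t)/2 + 3*t*exp(5*t)]
  [0, -t*exp(5*t) + exp(5*t), t*exp(5*t)]
  [0, -t*exp(5*t), t*exp(5*t) + exp(5*t)]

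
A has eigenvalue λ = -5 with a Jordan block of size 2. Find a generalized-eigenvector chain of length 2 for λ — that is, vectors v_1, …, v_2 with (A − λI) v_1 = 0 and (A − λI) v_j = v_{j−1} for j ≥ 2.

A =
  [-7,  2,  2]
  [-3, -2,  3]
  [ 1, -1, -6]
A Jordan chain for λ = -5 of length 2:
v_1 = (-2, -3, 1)ᵀ
v_2 = (1, 0, 0)ᵀ

Let N = A − (-5)·I. We want v_2 with N^2 v_2 = 0 but N^1 v_2 ≠ 0; then v_{j-1} := N · v_j for j = 2, …, 2.

Pick v_2 = (1, 0, 0)ᵀ.
Then v_1 = N · v_2 = (-2, -3, 1)ᵀ.

Sanity check: (A − (-5)·I) v_1 = (0, 0, 0)ᵀ = 0. ✓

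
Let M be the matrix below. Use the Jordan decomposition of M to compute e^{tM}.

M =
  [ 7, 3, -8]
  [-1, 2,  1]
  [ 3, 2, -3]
e^{tM} =
  [-t^2*exp(2*t) + 5*t*exp(2*t) + exp(2*t), -t^2*exp(2*t)/2 + 3*t*exp(2*t), 3*t^2*exp(2*t)/2 - 8*t*exp(2*t)]
  [-t^2*exp(2*t) - t*exp(2*t), -t^2*exp(2*t)/2 + exp(2*t), 3*t^2*exp(2*t)/2 + t*exp(2*t)]
  [-t^2*exp(2*t) + 3*t*exp(2*t), -t^2*exp(2*t)/2 + 2*t*exp(2*t), 3*t^2*exp(2*t)/2 - 5*t*exp(2*t) + exp(2*t)]

Strategy: write M = P · J · P⁻¹ where J is a Jordan canonical form, so e^{tM} = P · e^{tJ} · P⁻¹, and e^{tJ} can be computed block-by-block.

M has Jordan form
J =
  [2, 1, 0]
  [0, 2, 1]
  [0, 0, 2]
(up to reordering of blocks).

Per-block formulas:
  For a 3×3 Jordan block J_3(2): exp(t · J_3(2)) = e^(2t)·(I + t·N + (t^2/2)·N^2), where N is the 3×3 nilpotent shift.

After assembling e^{tJ} and conjugating by P, we get:

e^{tM} =
  [-t^2*exp(2*t) + 5*t*exp(2*t) + exp(2*t), -t^2*exp(2*t)/2 + 3*t*exp(2*t), 3*t^2*exp(2*t)/2 - 8*t*exp(2*t)]
  [-t^2*exp(2*t) - t*exp(2*t), -t^2*exp(2*t)/2 + exp(2*t), 3*t^2*exp(2*t)/2 + t*exp(2*t)]
  [-t^2*exp(2*t) + 3*t*exp(2*t), -t^2*exp(2*t)/2 + 2*t*exp(2*t), 3*t^2*exp(2*t)/2 - 5*t*exp(2*t) + exp(2*t)]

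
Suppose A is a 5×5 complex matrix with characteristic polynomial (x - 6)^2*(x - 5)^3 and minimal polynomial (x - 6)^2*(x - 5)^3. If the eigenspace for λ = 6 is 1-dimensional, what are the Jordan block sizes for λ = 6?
Block sizes for λ = 6: [2]

Step 1 — from the characteristic polynomial, algebraic multiplicity of λ = 6 is 2. From dim ker(A − (6)·I) = 1, there are exactly 1 Jordan blocks for λ = 6.
Step 2 — from the minimal polynomial, the factor (x − 6)^2 tells us the largest block for λ = 6 has size 2.
Step 3 — with total size 2, 1 blocks, and largest block 2, the block sizes (in nonincreasing order) are [2].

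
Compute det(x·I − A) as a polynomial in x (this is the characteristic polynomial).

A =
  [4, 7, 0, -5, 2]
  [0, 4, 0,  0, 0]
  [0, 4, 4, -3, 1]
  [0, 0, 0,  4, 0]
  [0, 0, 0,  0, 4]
x^5 - 20*x^4 + 160*x^3 - 640*x^2 + 1280*x - 1024

Expanding det(x·I − A) (e.g. by cofactor expansion or by noting that A is similar to its Jordan form J, which has the same characteristic polynomial as A) gives
  χ_A(x) = x^5 - 20*x^4 + 160*x^3 - 640*x^2 + 1280*x - 1024
which factors as (x - 4)^5. The eigenvalues (with algebraic multiplicities) are λ = 4 with multiplicity 5.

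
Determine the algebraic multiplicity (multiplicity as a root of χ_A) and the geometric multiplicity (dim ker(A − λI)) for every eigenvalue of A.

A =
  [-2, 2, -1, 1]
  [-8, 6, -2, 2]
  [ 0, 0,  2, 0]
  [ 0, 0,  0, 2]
λ = 2: alg = 4, geom = 3

Step 1 — factor the characteristic polynomial to read off the algebraic multiplicities:
  χ_A(x) = (x - 2)^4

Step 2 — compute geometric multiplicities via the rank-nullity identity g(λ) = n − rank(A − λI):
  rank(A − (2)·I) = 1, so dim ker(A − (2)·I) = n − 1 = 3

Summary:
  λ = 2: algebraic multiplicity = 4, geometric multiplicity = 3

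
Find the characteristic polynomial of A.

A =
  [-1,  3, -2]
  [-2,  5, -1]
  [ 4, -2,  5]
x^3 - 9*x^2 + 27*x - 27

Expanding det(x·I − A) (e.g. by cofactor expansion or by noting that A is similar to its Jordan form J, which has the same characteristic polynomial as A) gives
  χ_A(x) = x^3 - 9*x^2 + 27*x - 27
which factors as (x - 3)^3. The eigenvalues (with algebraic multiplicities) are λ = 3 with multiplicity 3.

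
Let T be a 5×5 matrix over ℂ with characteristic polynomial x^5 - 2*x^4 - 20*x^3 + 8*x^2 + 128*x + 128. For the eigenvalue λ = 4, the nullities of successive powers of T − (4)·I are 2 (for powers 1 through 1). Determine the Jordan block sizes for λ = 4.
Block sizes for λ = 4: [1, 1]

From the dimensions of kernels of powers, the number of Jordan blocks of size at least j is d_j − d_{j−1} where d_j = dim ker(N^j) (with d_0 = 0). Computing the differences gives [2].
The number of blocks of size exactly k is (#blocks of size ≥ k) − (#blocks of size ≥ k + 1), so the partition is: 2 block(s) of size 1.
In nonincreasing order the block sizes are [1, 1].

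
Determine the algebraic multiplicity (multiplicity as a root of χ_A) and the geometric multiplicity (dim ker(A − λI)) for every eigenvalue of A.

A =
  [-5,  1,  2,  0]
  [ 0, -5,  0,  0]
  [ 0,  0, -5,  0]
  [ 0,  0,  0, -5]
λ = -5: alg = 4, geom = 3

Step 1 — factor the characteristic polynomial to read off the algebraic multiplicities:
  χ_A(x) = (x + 5)^4

Step 2 — compute geometric multiplicities via the rank-nullity identity g(λ) = n − rank(A − λI):
  rank(A − (-5)·I) = 1, so dim ker(A − (-5)·I) = n − 1 = 3

Summary:
  λ = -5: algebraic multiplicity = 4, geometric multiplicity = 3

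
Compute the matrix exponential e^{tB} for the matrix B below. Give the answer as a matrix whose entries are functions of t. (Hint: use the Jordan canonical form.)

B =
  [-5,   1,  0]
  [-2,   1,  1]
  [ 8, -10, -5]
e^{tB} =
  [t^2*exp(-3*t) - 2*t*exp(-3*t) + exp(-3*t), t^2*exp(-3*t) + t*exp(-3*t), t^2*exp(-3*t)/2]
  [2*t^2*exp(-3*t) - 2*t*exp(-3*t), 2*t^2*exp(-3*t) + 4*t*exp(-3*t) + exp(-3*t), t^2*exp(-3*t) + t*exp(-3*t)]
  [-6*t^2*exp(-3*t) + 8*t*exp(-3*t), -6*t^2*exp(-3*t) - 10*t*exp(-3*t), -3*t^2*exp(-3*t) - 2*t*exp(-3*t) + exp(-3*t)]

Strategy: write B = P · J · P⁻¹ where J is a Jordan canonical form, so e^{tB} = P · e^{tJ} · P⁻¹, and e^{tJ} can be computed block-by-block.

B has Jordan form
J =
  [-3,  1,  0]
  [ 0, -3,  1]
  [ 0,  0, -3]
(up to reordering of blocks).

Per-block formulas:
  For a 3×3 Jordan block J_3(-3): exp(t · J_3(-3)) = e^(-3t)·(I + t·N + (t^2/2)·N^2), where N is the 3×3 nilpotent shift.

After assembling e^{tJ} and conjugating by P, we get:

e^{tB} =
  [t^2*exp(-3*t) - 2*t*exp(-3*t) + exp(-3*t), t^2*exp(-3*t) + t*exp(-3*t), t^2*exp(-3*t)/2]
  [2*t^2*exp(-3*t) - 2*t*exp(-3*t), 2*t^2*exp(-3*t) + 4*t*exp(-3*t) + exp(-3*t), t^2*exp(-3*t) + t*exp(-3*t)]
  [-6*t^2*exp(-3*t) + 8*t*exp(-3*t), -6*t^2*exp(-3*t) - 10*t*exp(-3*t), -3*t^2*exp(-3*t) - 2*t*exp(-3*t) + exp(-3*t)]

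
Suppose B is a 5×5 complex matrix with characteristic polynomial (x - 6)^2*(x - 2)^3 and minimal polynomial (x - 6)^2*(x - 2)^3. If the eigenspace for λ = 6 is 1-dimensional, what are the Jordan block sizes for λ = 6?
Block sizes for λ = 6: [2]

Step 1 — from the characteristic polynomial, algebraic multiplicity of λ = 6 is 2. From dim ker(B − (6)·I) = 1, there are exactly 1 Jordan blocks for λ = 6.
Step 2 — from the minimal polynomial, the factor (x − 6)^2 tells us the largest block for λ = 6 has size 2.
Step 3 — with total size 2, 1 blocks, and largest block 2, the block sizes (in nonincreasing order) are [2].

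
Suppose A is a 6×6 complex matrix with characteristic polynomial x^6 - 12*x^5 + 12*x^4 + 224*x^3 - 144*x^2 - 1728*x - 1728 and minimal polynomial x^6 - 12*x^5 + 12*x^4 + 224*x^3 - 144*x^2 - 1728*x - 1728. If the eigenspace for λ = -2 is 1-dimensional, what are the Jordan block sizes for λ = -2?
Block sizes for λ = -2: [3]

Step 1 — from the characteristic polynomial, algebraic multiplicity of λ = -2 is 3. From dim ker(A − (-2)·I) = 1, there are exactly 1 Jordan blocks for λ = -2.
Step 2 — from the minimal polynomial, the factor (x + 2)^3 tells us the largest block for λ = -2 has size 3.
Step 3 — with total size 3, 1 blocks, and largest block 3, the block sizes (in nonincreasing order) are [3].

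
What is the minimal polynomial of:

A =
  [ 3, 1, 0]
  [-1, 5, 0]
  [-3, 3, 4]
x^2 - 8*x + 16

The characteristic polynomial is χ_A(x) = (x - 4)^3, so the eigenvalues are known. The minimal polynomial is
  m_A(x) = Π_λ (x − λ)^{k_λ}
where k_λ is the size of the *largest* Jordan block for λ (equivalently, the smallest k with (A − λI)^k v = 0 for every generalised eigenvector v of λ).

  λ = 4: largest Jordan block has size 2, contributing (x − 4)^2

So m_A(x) = (x - 4)^2 = x^2 - 8*x + 16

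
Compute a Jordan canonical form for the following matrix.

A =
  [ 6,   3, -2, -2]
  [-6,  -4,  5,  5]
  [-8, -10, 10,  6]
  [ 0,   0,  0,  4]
J_3(4) ⊕ J_1(4)

The characteristic polynomial is
  det(x·I − A) = x^4 - 16*x^3 + 96*x^2 - 256*x + 256 = (x - 4)^4

Eigenvalues and multiplicities (the geometric multiplicity of λ is n − rank(A − λI), which equals the number of Jordan blocks for λ):
  λ = 4: algebraic multiplicity = 4, geometric multiplicity = 2

Determining the block sizes for each eigenvalue:
  λ = 4: with am = 4 and gm = 2, the partition is not yet determined (e.g. several partitions of 4 into 2 parts exist). Let N = A − (4)·I. Computing rank(N^1) = 2, rank(N^2) = 1, rank(N^3) = 0; the number of blocks of size ≥ j is rank(N^{j−1}) − rank(N^j), giving [2, 1, 1]. So we have 1 block(s) of size 3, 1 block(s) of size 1 → block sizes [3, 1]

Assembling the blocks gives a Jordan form
J =
  [4, 1, 0, 0]
  [0, 4, 1, 0]
  [0, 0, 4, 0]
  [0, 0, 0, 4]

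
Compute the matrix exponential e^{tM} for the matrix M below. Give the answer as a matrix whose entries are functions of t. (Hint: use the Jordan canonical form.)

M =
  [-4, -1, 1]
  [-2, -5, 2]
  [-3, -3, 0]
e^{tM} =
  [-t*exp(-3*t) + exp(-3*t), -t*exp(-3*t), t*exp(-3*t)]
  [-2*t*exp(-3*t), -2*t*exp(-3*t) + exp(-3*t), 2*t*exp(-3*t)]
  [-3*t*exp(-3*t), -3*t*exp(-3*t), 3*t*exp(-3*t) + exp(-3*t)]

Strategy: write M = P · J · P⁻¹ where J is a Jordan canonical form, so e^{tM} = P · e^{tJ} · P⁻¹, and e^{tJ} can be computed block-by-block.

M has Jordan form
J =
  [-3,  1,  0]
  [ 0, -3,  0]
  [ 0,  0, -3]
(up to reordering of blocks).

Per-block formulas:
  For a 2×2 Jordan block J_2(-3): exp(t · J_2(-3)) = e^(-3t)·(I + t·N), where N is the 2×2 nilpotent shift.
  For a 1×1 block at λ = -3: exp(t · [-3]) = [e^(-3t)].

After assembling e^{tJ} and conjugating by P, we get:

e^{tM} =
  [-t*exp(-3*t) + exp(-3*t), -t*exp(-3*t), t*exp(-3*t)]
  [-2*t*exp(-3*t), -2*t*exp(-3*t) + exp(-3*t), 2*t*exp(-3*t)]
  [-3*t*exp(-3*t), -3*t*exp(-3*t), 3*t*exp(-3*t) + exp(-3*t)]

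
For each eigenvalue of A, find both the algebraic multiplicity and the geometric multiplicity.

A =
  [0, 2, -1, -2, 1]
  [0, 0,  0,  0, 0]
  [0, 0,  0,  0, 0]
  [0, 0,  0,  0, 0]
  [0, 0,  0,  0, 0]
λ = 0: alg = 5, geom = 4

Step 1 — factor the characteristic polynomial to read off the algebraic multiplicities:
  χ_A(x) = x^5

Step 2 — compute geometric multiplicities via the rank-nullity identity g(λ) = n − rank(A − λI):
  rank(A − (0)·I) = 1, so dim ker(A − (0)·I) = n − 1 = 4

Summary:
  λ = 0: algebraic multiplicity = 5, geometric multiplicity = 4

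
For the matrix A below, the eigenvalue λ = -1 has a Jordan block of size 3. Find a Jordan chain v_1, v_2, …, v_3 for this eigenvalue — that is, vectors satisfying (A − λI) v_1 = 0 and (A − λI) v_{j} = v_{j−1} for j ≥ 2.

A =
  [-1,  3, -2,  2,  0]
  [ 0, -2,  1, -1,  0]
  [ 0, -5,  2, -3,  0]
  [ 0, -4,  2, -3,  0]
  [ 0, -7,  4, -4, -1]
A Jordan chain for λ = -1 of length 3:
v_1 = (-1, 0, 2, 2, 3)ᵀ
v_2 = (3, -1, -5, -4, -7)ᵀ
v_3 = (0, 1, 0, 0, 0)ᵀ

Let N = A − (-1)·I. We want v_3 with N^3 v_3 = 0 but N^2 v_3 ≠ 0; then v_{j-1} := N · v_j for j = 3, …, 2.

Pick v_3 = (0, 1, 0, 0, 0)ᵀ.
Then v_2 = N · v_3 = (3, -1, -5, -4, -7)ᵀ.
Then v_1 = N · v_2 = (-1, 0, 2, 2, 3)ᵀ.

Sanity check: (A − (-1)·I) v_1 = (0, 0, 0, 0, 0)ᵀ = 0. ✓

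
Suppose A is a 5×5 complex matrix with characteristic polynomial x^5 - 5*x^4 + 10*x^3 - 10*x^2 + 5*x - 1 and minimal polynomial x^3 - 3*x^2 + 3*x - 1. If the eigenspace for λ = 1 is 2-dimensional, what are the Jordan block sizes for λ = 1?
Block sizes for λ = 1: [3, 2]

Step 1 — from the characteristic polynomial, algebraic multiplicity of λ = 1 is 5. From dim ker(A − (1)·I) = 2, there are exactly 2 Jordan blocks for λ = 1.
Step 2 — from the minimal polynomial, the factor (x − 1)^3 tells us the largest block for λ = 1 has size 3.
Step 3 — with total size 5, 2 blocks, and largest block 3, the block sizes (in nonincreasing order) are [3, 2].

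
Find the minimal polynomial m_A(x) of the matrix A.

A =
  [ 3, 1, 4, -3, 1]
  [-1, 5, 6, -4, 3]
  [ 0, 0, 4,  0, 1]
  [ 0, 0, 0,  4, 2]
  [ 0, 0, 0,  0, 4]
x^3 - 12*x^2 + 48*x - 64

The characteristic polynomial is χ_A(x) = (x - 4)^5, so the eigenvalues are known. The minimal polynomial is
  m_A(x) = Π_λ (x − λ)^{k_λ}
where k_λ is the size of the *largest* Jordan block for λ (equivalently, the smallest k with (A − λI)^k v = 0 for every generalised eigenvector v of λ).

  λ = 4: largest Jordan block has size 3, contributing (x − 4)^3

So m_A(x) = (x - 4)^3 = x^3 - 12*x^2 + 48*x - 64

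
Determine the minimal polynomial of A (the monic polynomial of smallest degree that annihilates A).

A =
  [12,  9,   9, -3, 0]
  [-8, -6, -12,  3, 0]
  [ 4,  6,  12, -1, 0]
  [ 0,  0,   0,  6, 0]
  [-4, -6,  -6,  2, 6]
x^2 - 12*x + 36

The characteristic polynomial is χ_A(x) = (x - 6)^5, so the eigenvalues are known. The minimal polynomial is
  m_A(x) = Π_λ (x − λ)^{k_λ}
where k_λ is the size of the *largest* Jordan block for λ (equivalently, the smallest k with (A − λI)^k v = 0 for every generalised eigenvector v of λ).

  λ = 6: largest Jordan block has size 2, contributing (x − 6)^2

So m_A(x) = (x - 6)^2 = x^2 - 12*x + 36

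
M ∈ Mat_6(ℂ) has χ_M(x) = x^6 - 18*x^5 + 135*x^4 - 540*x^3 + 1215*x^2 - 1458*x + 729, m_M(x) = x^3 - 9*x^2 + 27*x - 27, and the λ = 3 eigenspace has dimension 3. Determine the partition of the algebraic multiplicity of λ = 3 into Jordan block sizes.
Block sizes for λ = 3: [3, 2, 1]

Step 1 — from the characteristic polynomial, algebraic multiplicity of λ = 3 is 6. From dim ker(M − (3)·I) = 3, there are exactly 3 Jordan blocks for λ = 3.
Step 2 — from the minimal polynomial, the factor (x − 3)^3 tells us the largest block for λ = 3 has size 3.
Step 3 — with total size 6, 3 blocks, and largest block 3, the block sizes (in nonincreasing order) are [3, 2, 1].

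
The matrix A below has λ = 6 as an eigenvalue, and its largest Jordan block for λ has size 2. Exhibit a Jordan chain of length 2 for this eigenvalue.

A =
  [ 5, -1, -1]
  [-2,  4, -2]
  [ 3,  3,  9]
A Jordan chain for λ = 6 of length 2:
v_1 = (-1, -2, 3)ᵀ
v_2 = (1, 0, 0)ᵀ

Let N = A − (6)·I. We want v_2 with N^2 v_2 = 0 but N^1 v_2 ≠ 0; then v_{j-1} := N · v_j for j = 2, …, 2.

Pick v_2 = (1, 0, 0)ᵀ.
Then v_1 = N · v_2 = (-1, -2, 3)ᵀ.

Sanity check: (A − (6)·I) v_1 = (0, 0, 0)ᵀ = 0. ✓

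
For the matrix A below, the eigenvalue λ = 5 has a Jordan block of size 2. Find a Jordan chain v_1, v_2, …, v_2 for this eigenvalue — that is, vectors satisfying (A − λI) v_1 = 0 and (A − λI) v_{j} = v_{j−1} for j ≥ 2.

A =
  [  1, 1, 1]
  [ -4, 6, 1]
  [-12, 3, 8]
A Jordan chain for λ = 5 of length 2:
v_1 = (-4, -4, -12)ᵀ
v_2 = (1, 0, 0)ᵀ

Let N = A − (5)·I. We want v_2 with N^2 v_2 = 0 but N^1 v_2 ≠ 0; then v_{j-1} := N · v_j for j = 2, …, 2.

Pick v_2 = (1, 0, 0)ᵀ.
Then v_1 = N · v_2 = (-4, -4, -12)ᵀ.

Sanity check: (A − (5)·I) v_1 = (0, 0, 0)ᵀ = 0. ✓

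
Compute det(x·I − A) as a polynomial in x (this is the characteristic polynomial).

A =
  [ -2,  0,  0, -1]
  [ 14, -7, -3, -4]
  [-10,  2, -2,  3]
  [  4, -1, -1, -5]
x^4 + 16*x^3 + 96*x^2 + 256*x + 256

Expanding det(x·I − A) (e.g. by cofactor expansion or by noting that A is similar to its Jordan form J, which has the same characteristic polynomial as A) gives
  χ_A(x) = x^4 + 16*x^3 + 96*x^2 + 256*x + 256
which factors as (x + 4)^4. The eigenvalues (with algebraic multiplicities) are λ = -4 with multiplicity 4.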